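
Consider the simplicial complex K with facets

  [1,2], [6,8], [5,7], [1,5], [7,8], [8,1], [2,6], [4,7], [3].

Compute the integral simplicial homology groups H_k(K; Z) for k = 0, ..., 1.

H_0 = Z^2,  H_1 = Z^2.

Take the total order 1 < 2 < 3 < 4 < 5 < 6 < 7 < 8 on the vertex set. Then K (dimension 1) consists of the simplices:

  0-simplices (8): [1], [2], [3], [4], [5], [6], [7], [8]
  1-simplices (8): [1,2], [1,5], [1,8], [2,6], [4,7], [5,7], [6,8], [7,8]

giving chain groups C_0 ≅ Z^8, C_1 ≅ Z^8.

∂_1: C_1 → C_0 sends each edge [p,q] (with p < q) to q − p. For instance
  ∂[4,7] = [7] − [4].
The 8×8 boundary matrix has rank 6 and Smith normal form diag(1,1,1,1,1,1).

Now H_k = ker ∂_k / im ∂_{k+1}, so:

  H_0: rank C_0 − rank ∂_1 = 8 − 6 = 2, and the invariant factors of ∂_1 are all 1, so H_0 = Z^2.
  H_1: rank ker ∂_1 − rank ∂_2 = (8 − 6) − 0 = 2, and there is no ∂_2, so H_1 = Z^2.

As a check, the Euler characteristic is 8 − 8 = 0, which agrees with 2 − 2 = 0.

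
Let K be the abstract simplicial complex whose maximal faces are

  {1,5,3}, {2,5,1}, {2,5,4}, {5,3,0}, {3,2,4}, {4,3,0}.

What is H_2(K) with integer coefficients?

H_2 ≅ 0.

We work with the vertex ordering 0 < 1 < 2 < 3 < 4 < 5. The simplices of K, each written with vertices in increasing order, are:

  0-simplices (6): [0], [1], [2], [3], [4], [5]
  1-simplices (12): [0,3], [0,4], [0,5], [1,2], [1,3], [1,5], [2,3], [2,4], [2,5], [3,4], [3,5], [4,5]
  2-simplices (6): [0,3,4], [0,3,5], [1,2,5], [1,3,5], [2,3,4], [2,4,5]

giving chain groups C_0 ≅ Z^6, C_1 ≅ Z^12, C_2 ≅ Z^6.

Boundary ∂_1: C_1 → C_0 is given by ∂[p,q] = [q] − [p]. For instance
  ∂[3,5] = [5] − [3].
As a 6×12 matrix over Z this has rank 5, with invariant factors (1,1,1,1,1).

Boundary ∂_2: C_2 → C_1 maps a triangle to the signed sum of its edges. For instance
  ∂[0,3,5] = [3,5] − [0,5] + [0,3],
  ∂[1,3,5] = [3,5] − [1,5] + [1,3].
This gives a 12×6 integer matrix of rank 6; reducing to Smith normal form yields diagonal entries (1,1,1,1,1,1).

From H_k ≅ ker(∂_k) / im(∂_{k+1}) we obtain:

  H_2: rank ker ∂_2 − rank ∂_3 = (6 − 6) − 0 = 0, and there is no ∂_3, so H_2 ≅ 0.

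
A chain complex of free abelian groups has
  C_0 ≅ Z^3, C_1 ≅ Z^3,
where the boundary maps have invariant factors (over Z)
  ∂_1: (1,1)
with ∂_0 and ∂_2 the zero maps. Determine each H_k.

H_0 = Z,  H_1 = Z.

H_0: b_0 = 3 − 0 − 2 = 1; torsion from ∂_1 factors > 1: none. So H_0 = Z.
H_1: b_1 = 3 − 2 − 0 = 1; torsion from ∂_2 factors > 1: none. So H_1 = Z.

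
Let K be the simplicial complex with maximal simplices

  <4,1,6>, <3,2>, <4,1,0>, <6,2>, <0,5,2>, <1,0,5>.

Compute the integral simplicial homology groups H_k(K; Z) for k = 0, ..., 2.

H_0 ≅ Z,  H_1 ≅ Z,  H_2 = 0.

We work with the vertex ordering 0 < 1 < 2 < 3 < 4 < 5 < 6. The simplices of K, each written with vertices in increasing order, are:

  0-simplices (7): [0], [1], [2], [3], [4], [5], [6]
  1-simplices (11): [0,1], [0,2], [0,4], [0,5], [1,4], [1,5], [1,6], [2,3], [2,5], [2,6], [4,6]
  2-simplices (4): [0,1,4], [0,1,5], [0,2,5], [1,4,6]

Hence C_0 ≅ Z^7, C_1 ≅ Z^11, C_2 ≅ Z^4.

∂_1: C_1 → C_0 maps an edge to its endpoints' difference, ∂[p,q] = q − p.
The resulting 7×11 matrix has rank 6, and its Smith normal form has invariant factors (1,1,1,1,1,1).

The boundary map ∂_2: C_2 → C_1 sends each 2-simplex [p,q,r] to [q,r] − [p,r] + [p,q]. For instance
  ∂[0,1,5] = [1,5] − [0,5] + [0,1],
  ∂[0,2,5] = [2,5] − [0,5] + [0,2].
The 11×4 boundary matrix has rank 4 and Smith normal form diag(1,1,1,1).

Now H_k = ker ∂_k / im ∂_{k+1}, so:

  H_0: rank C_0 − rank ∂_1 = 7 − 6 = 1, and the invariant factors of ∂_1 are all 1, so H_0 ≅ Z.
  H_1: rank ker ∂_1 − rank ∂_2 = (11 − 6) − 4 = 1, and the invariant factors of ∂_2 are all 1, so H_1 ≅ Z.
  H_2: rank ker ∂_2 − rank ∂_3 = (4 − 4) − 0 = 0, and there is no ∂_3, so H_2 ≅ 0.

As a check, the Euler characteristic is 7 − 11 + 4 = 0, which agrees with 1 − 1 + 0 = 0.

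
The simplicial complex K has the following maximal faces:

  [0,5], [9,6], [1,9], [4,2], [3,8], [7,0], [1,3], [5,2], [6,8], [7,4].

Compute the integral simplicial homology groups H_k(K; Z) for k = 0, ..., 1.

K has 10 vertices, 10 edges.
rank ∂_0 = 0, rank ∂_1 = 8 ⇒ b_0 = 10 − 0 − 8 = 2; all invariant factors of ∂_1 are 1 so no torsion. So H_0 ≅ Z^2.
rank ∂_1 = 8, rank ∂_2 = 0 ⇒ b_1 = 10 − 8 − 0 = 2. So H_1 ≅ Z^2.

H_0 = Z^2,  H_1 = Z^2.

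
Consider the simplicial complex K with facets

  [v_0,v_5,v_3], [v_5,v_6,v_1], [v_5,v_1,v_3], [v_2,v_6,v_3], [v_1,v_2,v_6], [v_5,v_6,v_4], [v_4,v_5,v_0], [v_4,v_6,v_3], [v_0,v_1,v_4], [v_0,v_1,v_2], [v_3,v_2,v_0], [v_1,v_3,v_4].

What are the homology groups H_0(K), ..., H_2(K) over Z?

We work with the vertex ordering v_0 < v_1 < v_2 < v_3 < v_4 < v_5 < v_6. The simplices of K, each written with vertices in increasing order, are:

  0-simplices (7): [v_0], [v_1], [v_2], [v_3], [v_4], [v_5], [v_6]
  1-simplices (18): (18 of them)
  2-simplices (12): (12 of them)

giving chain groups C_0 ≅ Z^7, C_1 ≅ Z^18, C_2 ≅ Z^12.

Boundary ∂_1: C_1 → C_0 is given by ∂[p,q] = [q] − [p]. For instance
  ∂[v_4,v_6] = [v_6] − [v_4].
The 7×18 boundary matrix has rank 6 and Smith normal form diag(1,1,1,1,1,1).

The boundary map ∂_2: C_2 → C_1 sends each 2-simplex [p,q,r] to [q,r] − [p,r] + [p,q]. For instance
  ∂[v_4,v_5,v_6] = [v_5,v_6] − [v_4,v_6] + [v_4,v_5],
  ∂[v_0,v_1,v_4] = [v_1,v_4] − [v_0,v_4] + [v_0,v_1].
The resulting 18×12 matrix has rank 12, and its Smith normal form has invariant factors (1,1,1,1,1,1,1,1,1,1,1,2).

Computing H_k = (kernel of ∂_k) / (image of ∂_{k+1}):

  H_0: rank C_0 − rank ∂_1 = 7 − 6 = 1, and the invariant factors of ∂_1 are all 1, so H_0 ≅ Z.
  H_1: rank ker ∂_1 − rank ∂_2 = (18 − 6) − 12 = 0, and ∂_2 has invariant factor 2 > 1, so H_1 ≅ Z/2.
  H_2: rank ker ∂_2 − rank ∂_3 = (12 − 12) − 0 = 0, and there is no ∂_3, so H_2 ≅ 0.

(K is a triangulation of the real projective plane RP^2.)

H_0 = Z,  H_1 = Z/2,  H_2 = 0.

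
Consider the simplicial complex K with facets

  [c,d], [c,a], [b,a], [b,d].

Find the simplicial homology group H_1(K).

H_1 = Z.

Order the vertices as a < b < c < d. Listing each simplex with vertices in this order, K has dimension 1 with simplices:

  0-simplices (4): a, b, c, d
  1-simplices (4): ab, ac, bd, cd

Hence C_0 ≅ Z^4, C_1 ≅ Z^4.

∂_1: C_1 → C_0 is given by ∂[p,q] = [q] − [p].
As a 4×4 matrix over Z this has rank 3, with invariant factors (1,1,1).

From H_k ≅ ker(∂_k) / im(∂_{k+1}) we obtain:

  H_1: rank ker ∂_1 − rank ∂_2 = (4 − 3) − 0 = 1, and there is no ∂_2, so H_1 = Z.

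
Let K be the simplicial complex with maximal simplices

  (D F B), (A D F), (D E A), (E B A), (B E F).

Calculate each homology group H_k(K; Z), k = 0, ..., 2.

H_0 ≅ Z,  H_1 ≅ Z,  H_2 = 0.

Order the vertices as A < B < D < E < F. Listing each simplex with vertices in this order, K has dimension 2 with simplices:

  0-simplices (5): A, B, D, E, F
  1-simplices (10): AB, AD, AE, AF, BD, BE, BF, DE, DF, EF
  2-simplices (5): ABE, ADE, ADF, BDF, BEF

so the chain groups are C_0 ≅ Z^5, C_1 ≅ Z^10, C_2 ≅ Z^5.

∂_1: C_1 → C_0 is given by ∂[p,q] = [q] − [p]. For instance
  ∂AD = D − A.
The resulting 5×10 matrix has rank 4, and its Smith normal form has invariant factors (1,1,1,1).

The boundary map ∂_2: C_2 → C_1 acts by ∂[p,q,r] = [q,r] − [p,r] + [p,q]. For instance
  ∂ABE = BE − AE + AB,
  ∂BDF = DF − BF + BD.
The 10×5 boundary matrix has rank 5 and Smith normal form diag(1,1,1,1,1).

Computing H_k = (kernel of ∂_k) / (image of ∂_{k+1}):

  H_0: rank C_0 − rank ∂_1 = 5 − 4 = 1, and the invariant factors of ∂_1 are all 1, so H_0 = Z.
  H_1: rank ker ∂_1 − rank ∂_2 = (10 − 4) − 5 = 1, and the invariant factors of ∂_2 are all 1, so H_1 = Z.
  H_2: rank ker ∂_2 − rank ∂_3 = (5 − 5) − 0 = 0, and there is no ∂_3, so H_2 = 0.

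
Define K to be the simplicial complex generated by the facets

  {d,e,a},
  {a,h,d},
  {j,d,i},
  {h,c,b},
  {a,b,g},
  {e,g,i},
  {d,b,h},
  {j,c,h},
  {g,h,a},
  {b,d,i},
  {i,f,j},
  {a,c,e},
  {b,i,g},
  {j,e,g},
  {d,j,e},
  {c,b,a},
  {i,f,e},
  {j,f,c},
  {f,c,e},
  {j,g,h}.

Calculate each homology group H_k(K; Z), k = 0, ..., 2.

H_0 ≅ Z,  H_1 ≅ Z × Z/2,  H_2 = 0.

Take the total order a < b < c < d < e < f < g < h < i < j on the vertex set. Then K (dimension 2) consists of the simplices:

  0-simplices (10): a, b, c, d, e, f, g, h, i, j
  1-simplices (30): ab, ac, ad, ae, ag, ah, bc, bd, bg, bh, bi, ce, cf, ch, cj, de, dh, di, dj, ef, eg, ei, ej, fi, fj, gh, gi, gj, hj, ij
  2-simplices (20): abc, abg, ace, ade, adh, agh, bch, bdh, bdi, bgi, cef, cfj, chj, dej, dij, efi, egi, egj, fij, ghj

Hence C_0 ≅ Z^10, C_1 ≅ Z^30, C_2 ≅ Z^20.

∂_1: C_1 → C_0 is given by ∂[p,q] = [q] − [p].
This gives a 10×30 integer matrix of rank 9; reducing to Smith normal form yields diagonal entries (1,1,1,1,1,1,1,1,1).

∂_2: C_2 → C_1 acts by ∂[p,q,r] = [q,r] − [p,r] + [p,q]. For instance
  ∂ghj = hj − gj + gh,
  ∂egi = gi − ei + eg.
As a 30×20 matrix over Z this has rank 20, with invariant factors (1,1,1,1,1,1,1,1,1,1,1,1,1,1,1,1,1,1,1,2).

From H_k ≅ ker(∂_k) / im(∂_{k+1}) we obtain:

  H_0: rank C_0 − rank ∂_1 = 10 − 9 = 1, and the invariant factors of ∂_1 are all 1, so H_0 ≅ Z.
  H_1: rank ker ∂_1 − rank ∂_2 = (30 − 9) − 20 = 1, and ∂_2 has invariant factor 2 > 1, so H_1 ≅ Z × Z/2.
  H_2: rank ker ∂_2 − rank ∂_3 = (20 − 20) − 0 = 0, and there is no ∂_3, so H_2 ≅ 0.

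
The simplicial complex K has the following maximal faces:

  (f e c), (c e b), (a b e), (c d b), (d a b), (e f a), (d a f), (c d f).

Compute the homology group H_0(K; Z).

H_0 = Z.

We work with the vertex ordering a < b < c < d < e < f. The simplices of K, each written with vertices in increasing order, are:

  0-simplices (6): a, b, c, d, e, f
  1-simplices (12): ab, ad, ae, af, bc, bd, be, cd, ce, cf, df, ef
  2-simplices (8): abd, abe, adf, aef, bcd, bce, cdf, cef

giving chain groups C_0 ≅ Z^6, C_1 ≅ Z^12, C_2 ≅ Z^8.

The boundary map ∂_1: C_1 → C_0 is given by ∂[p,q] = [q] − [p].
The 6×12 boundary matrix has rank 5 and Smith normal form diag(1,1,1,1,1).

The boundary map ∂_2: C_2 → C_1 acts by ∂[p,q,r] = [q,r] − [p,r] + [p,q]. For instance
  ∂cef = ef − cf + ce,
  ∂cdf = df − cf + cd.
As a 12×8 matrix over Z this has rank 7, with invariant factors (1,1,1,1,1,1,1).

From H_k ≅ ker(∂_k) / im(∂_{k+1}) we obtain:

  H_0: rank C_0 − rank ∂_1 = 6 − 5 = 1, and the invariant factors of ∂_1 are all 1, so H_0 ≅ Z.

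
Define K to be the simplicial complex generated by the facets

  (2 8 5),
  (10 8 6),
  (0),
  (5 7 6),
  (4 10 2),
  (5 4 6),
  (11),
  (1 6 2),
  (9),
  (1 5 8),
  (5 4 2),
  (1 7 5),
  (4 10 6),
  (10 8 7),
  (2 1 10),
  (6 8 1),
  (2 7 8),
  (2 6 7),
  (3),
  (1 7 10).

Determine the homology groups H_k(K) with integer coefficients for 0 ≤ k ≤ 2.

Fix the vertex order 0 < 1 < 2 < 3 < 4 < 5 < 6 < 7 < 8 < 9 < 10 < 11 and write every simplex with vertices in increasing order. Then dim K = 2 and the simplices of K are:

  0-simplices (12): [0], [1], [2], [3], [4], [5], [6], [7], [8], [9], [10], [11]
  1-simplices (24): (24 of them)
  2-simplices (16): [1,2,6], [1,2,10], [1,5,7], [1,5,8], [1,6,8], [1,7,10], [2,4,5], [2,4,10], [2,5,8], [2,6,7], [2,7,8], [4,5,6], [4,6,10], [5,6,7], [6,8,10], [7,8,10]

Hence C_0 ≅ Z^12, C_1 ≅ Z^24, C_2 ≅ Z^16.

Boundary ∂_1: C_1 → C_0 sends each edge [p,q] (with p < q) to q − p. For instance
  ∂[2,7] = [7] − [2].
The resulting 12×24 matrix has rank 7, and its Smith normal form has invariant factors (1,1,1,1,1,1,1).

Boundary ∂_2: C_2 → C_1 sends each 2-simplex [p,q,r] to [q,r] − [p,r] + [p,q]. For instance
  ∂[4,6,10] = [6,10] − [4,10] + [4,6],
  ∂[1,6,8] = [6,8] − [1,8] + [1,6].
As a 24×16 matrix over Z this has rank 15, with invariant factors (1,1,1,1,1,1,1,1,1,1,1,1,1,1,1).

Reading off H_k = ker ∂_k / im ∂_{k+1}:

  H_0: rank C_0 − rank ∂_1 = 12 − 7 = 5, and the invariant factors of ∂_1 are all 1, so H_0 ≅ Z^5.
  H_1: rank ker ∂_1 − rank ∂_2 = (24 − 7) − 15 = 2, and the invariant factors of ∂_2 are all 1, so H_1 ≅ Z^2.
  H_2: rank ker ∂_2 − rank ∂_3 = (16 − 15) − 0 = 1, and there is no ∂_3, so H_2 ≅ Z.

H_0 = Z^5,  H_1 = Z^2,  H_2 = Z.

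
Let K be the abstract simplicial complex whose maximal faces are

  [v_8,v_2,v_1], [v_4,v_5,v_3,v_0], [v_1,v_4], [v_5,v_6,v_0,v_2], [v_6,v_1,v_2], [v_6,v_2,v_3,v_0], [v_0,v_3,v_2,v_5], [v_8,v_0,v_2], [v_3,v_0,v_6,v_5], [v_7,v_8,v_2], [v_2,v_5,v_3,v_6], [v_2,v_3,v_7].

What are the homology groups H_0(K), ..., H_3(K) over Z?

K has 9 vertices, 22 edges, 18 triangles, 6 3-simplices.
rank ∂_0 = 0, rank ∂_1 = 8 ⇒ b_0 = 9 − 0 − 8 = 1; all invariant factors of ∂_1 are 1 so no torsion. So H_0 = Z.
rank ∂_1 = 8, rank ∂_2 = 13 ⇒ b_1 = 22 − 8 − 13 = 1; all invariant factors of ∂_2 are 1 so no torsion. So H_1 = Z.
rank ∂_2 = 13, rank ∂_3 = 5 ⇒ b_2 = 18 − 13 − 5 = 0; all invariant factors of ∂_3 are 1 so no torsion. So H_2 = 0.
rank ∂_3 = 5, rank ∂_4 = 0 ⇒ b_3 = 6 − 5 − 0 = 1. So H_3 = Z.

H_0 ≅ Z,  H_1 ≅ Z,  H_2 = 0,  H_3 ≅ Z.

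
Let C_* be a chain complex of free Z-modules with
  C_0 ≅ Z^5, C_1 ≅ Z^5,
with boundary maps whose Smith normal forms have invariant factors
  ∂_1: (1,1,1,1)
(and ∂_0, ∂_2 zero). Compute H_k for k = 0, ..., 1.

H_0 = Z,  H_1 = Z.

H_0: b_0 = 5 − 0 − 4 = 1; torsion from ∂_1 factors > 1: none. So H_0 = Z.
H_1: b_1 = 5 − 4 − 0 = 1; torsion from ∂_2 factors > 1: none. So H_1 = Z.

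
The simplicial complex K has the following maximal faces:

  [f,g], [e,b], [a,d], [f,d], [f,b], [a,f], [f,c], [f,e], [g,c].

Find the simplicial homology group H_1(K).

H_1 = Z^3.

We work with the vertex ordering a < b < c < d < e < f < g. The simplices of K, each written with vertices in increasing order, are:

  0-simplices (7): a, b, c, d, e, f, g
  1-simplices (9): ad, af, be, bf, cf, cg, df, ef, fg

so the chain groups are C_0 ≅ Z^7, C_1 ≅ Z^9.

The boundary map ∂_1: C_1 → C_0 maps an edge to its endpoints' difference, ∂[p,q] = q − p.
As a 7×9 matrix over Z this has rank 6, with invariant factors (1,1,1,1,1,1).

Now H_k = ker ∂_k / im ∂_{k+1}, so:

  H_1: rank ker ∂_1 − rank ∂_2 = (9 − 6) − 0 = 3, and there is no ∂_2, so H_1 ≅ Z^3.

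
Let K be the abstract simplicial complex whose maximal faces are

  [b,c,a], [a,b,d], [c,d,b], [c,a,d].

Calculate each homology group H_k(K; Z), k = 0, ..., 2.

H_0 ≅ Z,  H_1 = 0,  H_2 ≅ Z.

Fix the vertex order a < b < c < d and write every simplex with vertices in increasing order. Then dim K = 2 and the simplices of K are:

  0-simplices (4): a, b, c, d
  1-simplices (6): ab, ac, ad, bc, bd, cd
  2-simplices (4): abc, abd, acd, bcd

so the chain groups are C_0 ≅ Z^4, C_1 ≅ Z^6, C_2 ≅ Z^4.

The boundary map ∂_1: C_1 → C_0 sends each edge [p,q] (with p < q) to q − p. For instance
  ∂ac = c − a.
The resulting 4×6 matrix has rank 3, and its Smith normal form has invariant factors (1,1,1).

The boundary map ∂_2: C_2 → C_1 sends each 2-simplex [p,q,r] to [q,r] − [p,r] + [p,q]. For instance
  ∂acd = cd − ad + ac,
  ∂abd = bd − ad + ab.
The 6×4 boundary matrix has rank 3 and Smith normal form diag(1,1,1).

Reading off H_k = ker ∂_k / im ∂_{k+1}:

  H_0: rank C_0 − rank ∂_1 = 4 − 3 = 1, and the invariant factors of ∂_1 are all 1, so H_0 ≅ Z.
  H_1: rank ker ∂_1 − rank ∂_2 = (6 − 3) − 3 = 0, and the invariant factors of ∂_2 are all 1, so H_1 ≅ 0.
  H_2: rank ker ∂_2 − rank ∂_3 = (4 − 3) − 0 = 1, and there is no ∂_3, so H_2 ≅ Z.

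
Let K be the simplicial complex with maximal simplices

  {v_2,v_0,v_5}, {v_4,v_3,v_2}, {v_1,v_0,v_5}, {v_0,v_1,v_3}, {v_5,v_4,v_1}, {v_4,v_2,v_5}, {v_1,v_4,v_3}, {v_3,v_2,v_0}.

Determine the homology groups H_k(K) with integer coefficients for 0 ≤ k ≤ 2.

Order the vertices as v_0 < v_1 < v_2 < v_3 < v_4 < v_5. Listing each simplex with vertices in this order, K has dimension 2 with simplices:

  0-simplices (6): [v_0], [v_1], [v_2], [v_3], [v_4], [v_5]
  1-simplices (12): [v_0,v_1], [v_0,v_2], [v_0,v_3], [v_0,v_5], [v_1,v_3], [v_1,v_4], [v_1,v_5], [v_2,v_3], [v_2,v_4], [v_2,v_5], [v_3,v_4], [v_4,v_5]
  2-simplices (8): [v_0,v_1,v_3], [v_0,v_1,v_5], [v_0,v_2,v_3], [v_0,v_2,v_5], [v_1,v_3,v_4], [v_1,v_4,v_5], [v_2,v_3,v_4], [v_2,v_4,v_5]

Hence C_0 ≅ Z^6, C_1 ≅ Z^12, C_2 ≅ Z^8.

The boundary map ∂_1: C_1 → C_0 sends each edge [p,q] (with p < q) to q − p.
This gives a 6×12 integer matrix of rank 5; reducing to Smith normal form yields diagonal entries (1,1,1,1,1).

Boundary ∂_2: C_2 → C_1 maps a triangle to the signed sum of its edges. For instance
  ∂[v_1,v_4,v_5] = [v_4,v_5] − [v_1,v_5] + [v_1,v_4],
  ∂[v_1,v_3,v_4] = [v_3,v_4] − [v_1,v_4] + [v_1,v_3].
As a 12×8 matrix over Z this has rank 7, with invariant factors (1,1,1,1,1,1,1).

Now H_k = ker ∂_k / im ∂_{k+1}, so:

  H_0: rank C_0 − rank ∂_1 = 6 − 5 = 1, and the invariant factors of ∂_1 are all 1, so H_0 ≅ Z.
  H_1: rank ker ∂_1 − rank ∂_2 = (12 − 5) − 7 = 0, and the invariant factors of ∂_2 are all 1, so H_1 ≅ 0.
  H_2: rank ker ∂_2 − rank ∂_3 = (8 − 7) − 0 = 1, and there is no ∂_3, so H_2 ≅ Z.

H_0 = Z,  H_1 = 0,  H_2 = Z.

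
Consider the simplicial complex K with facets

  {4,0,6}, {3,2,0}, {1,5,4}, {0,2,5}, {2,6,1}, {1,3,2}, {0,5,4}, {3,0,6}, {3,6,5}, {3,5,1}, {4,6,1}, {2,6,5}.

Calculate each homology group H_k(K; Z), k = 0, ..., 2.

Order the vertices as 0 < 1 < 2 < 3 < 4 < 5 < 6. Listing each simplex with vertices in this order, K has dimension 2 with simplices:

  0-simplices (7): [0], [1], [2], [3], [4], [5], [6]
  1-simplices (18): [0,2], [0,3], [0,4], [0,5], [0,6], [1,2], [1,3], [1,4], [1,5], [1,6], [2,3], [2,5], [2,6], [3,5], [3,6], [4,5], [4,6], [5,6]
  2-simplices (12): [0,2,3], [0,2,5], [0,3,6], [0,4,5], [0,4,6], [1,2,3], [1,2,6], [1,3,5], [1,4,5], [1,4,6], [2,5,6], [3,5,6]

Hence C_0 ≅ Z^7, C_1 ≅ Z^18, C_2 ≅ Z^12.

Boundary ∂_1: C_1 → C_0 is given by ∂[p,q] = [q] − [p]. For instance
  ∂[0,4] = [4] − [0].
The 7×18 boundary matrix has rank 6 and Smith normal form diag(1,1,1,1,1,1).

Boundary ∂_2: C_2 → C_1 acts by ∂[p,q,r] = [q,r] − [p,r] + [p,q]. For instance
  ∂[1,4,5] = [4,5] − [1,5] + [1,4],
  ∂[2,5,6] = [5,6] − [2,6] + [2,5].
The 18×12 boundary matrix has rank 12 and Smith normal form diag(1,1,1,1,1,1,1,1,1,1,1,2).

Reading off H_k = ker ∂_k / im ∂_{k+1}:

  H_0: rank C_0 − rank ∂_1 = 7 − 6 = 1, and the invariant factors of ∂_1 are all 1, so H_0 = Z.
  H_1: rank ker ∂_1 − rank ∂_2 = (18 − 6) − 12 = 0, and ∂_2 has invariant factor 2 > 1, so H_1 = Z_2.
  H_2: rank ker ∂_2 − rank ∂_3 = (12 − 12) − 0 = 0, and there is no ∂_3, so H_2 = 0.

As a check, the Euler characteristic is 7 − 18 + 12 = 1, which agrees with 1 − 0 + 0 = 1.

H_0 = Z,  H_1 = Z_2,  H_2 = 0.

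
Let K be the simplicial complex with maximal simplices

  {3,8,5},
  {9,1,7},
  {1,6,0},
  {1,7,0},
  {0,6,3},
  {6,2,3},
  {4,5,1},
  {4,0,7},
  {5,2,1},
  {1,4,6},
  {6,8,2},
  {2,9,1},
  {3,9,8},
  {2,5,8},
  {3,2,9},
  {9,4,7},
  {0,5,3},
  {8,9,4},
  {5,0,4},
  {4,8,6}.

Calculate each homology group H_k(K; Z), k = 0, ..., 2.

H_0 ≅ Z,  H_1 ≅ Z ⊕ Z/2Z,  H_2 = 0.

We work with the vertex ordering 0 < 1 < 2 < 3 < 4 < 5 < 6 < 7 < 8 < 9. The simplices of K, each written with vertices in increasing order, are:

  0-simplices (10): [0], [1], [2], [3], [4], [5], [6], [7], [8], [9]
  1-simplices (30): (30 of them)
  2-simplices (20): (20 of them)

Hence C_0 ≅ Z^10, C_1 ≅ Z^30, C_2 ≅ Z^20.

∂_1: C_1 → C_0 is given by ∂[p,q] = [q] − [p]. For instance
  ∂[0,3] = [3] − [0].
As a 10×30 matrix over Z this has rank 9, with invariant factors (1,1,1,1,1,1,1,1,1).

Boundary ∂_2: C_2 → C_1 sends each 2-simplex [p,q,r] to [q,r] − [p,r] + [p,q]. For instance
  ∂[2,3,9] = [3,9] − [2,9] + [2,3],
  ∂[2,6,8] = [6,8] − [2,8] + [2,6].
As a 30×20 matrix over Z this has rank 20, with invariant factors (1,1,1,1,1,1,1,1,1,1,1,1,1,1,1,1,1,1,1,2).

Now H_k = ker ∂_k / im ∂_{k+1}, so:

  H_0: rank C_0 − rank ∂_1 = 10 − 9 = 1, and the invariant factors of ∂_1 are all 1, so H_0 ≅ Z.
  H_1: rank ker ∂_1 − rank ∂_2 = (30 − 9) − 20 = 1, and ∂_2 has invariant factor 2 > 1, so H_1 ≅ Z ⊕ Z/2Z.
  H_2: rank ker ∂_2 − rank ∂_3 = (20 − 20) − 0 = 0, and there is no ∂_3, so H_2 ≅ 0.

As a check, the Euler characteristic is 10 − 30 + 20 = 0, which agrees with 1 − 1 + 0 = 0.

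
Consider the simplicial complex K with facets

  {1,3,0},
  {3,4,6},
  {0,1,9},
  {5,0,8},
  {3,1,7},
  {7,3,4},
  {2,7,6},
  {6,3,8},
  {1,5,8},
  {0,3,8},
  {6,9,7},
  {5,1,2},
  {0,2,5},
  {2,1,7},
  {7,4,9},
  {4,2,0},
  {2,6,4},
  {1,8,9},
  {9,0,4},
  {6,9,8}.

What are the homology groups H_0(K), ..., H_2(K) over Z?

Order the vertices as 0 < 1 < 2 < 3 < 4 < 5 < 6 < 7 < 8 < 9. Listing each simplex with vertices in this order, K has dimension 2 with simplices:

  0-simplices (10): [0], [1], [2], [3], [4], [5], [6], [7], [8], [9]
  1-simplices (30): (30 of them)
  2-simplices (20): (20 of them)

giving chain groups C_0 ≅ Z^10, C_1 ≅ Z^30, C_2 ≅ Z^20.

Boundary ∂_1: C_1 → C_0 sends each edge [p,q] (with p < q) to q − p. For instance
  ∂[4,6] = [6] − [4].
The 10×30 boundary matrix has rank 9 and Smith normal form diag(1,1,1,1,1,1,1,1,1).

∂_2: C_2 → C_1 sends each 2-simplex [p,q,r] to [q,r] − [p,r] + [p,q]. For instance
  ∂[0,1,3] = [1,3] − [0,3] + [0,1],
  ∂[1,8,9] = [8,9] − [1,9] + [1,8].
The 30×20 boundary matrix has rank 20 and Smith normal form diag(1,1,1,1,1,1,1,1,1,1,1,1,1,1,1,1,1,1,1,2).

Reading off H_k = ker ∂_k / im ∂_{k+1}:

  H_0: rank C_0 − rank ∂_1 = 10 − 9 = 1, and the invariant factors of ∂_1 are all 1, so H_0 = Z.
  H_1: rank ker ∂_1 − rank ∂_2 = (30 − 9) − 20 = 1, and ∂_2 has invariant factor 2 > 1, so H_1 = Z ⊕ Z_2.
  H_2: rank ker ∂_2 − rank ∂_3 = (20 − 20) − 0 = 0, and there is no ∂_3, so H_2 = 0.

(K is a triangulation of the Klein bottle.)

H_0 = Z,  H_1 = Z ⊕ Z_2,  H_2 = 0.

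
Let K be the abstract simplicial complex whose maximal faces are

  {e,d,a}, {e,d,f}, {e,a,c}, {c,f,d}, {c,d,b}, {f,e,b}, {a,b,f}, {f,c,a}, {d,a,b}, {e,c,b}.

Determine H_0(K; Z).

H_0 = Z.

Take the total order a < b < c < d < e < f on the vertex set. Then K (dimension 2) consists of the simplices:

  0-simplices (6): a, b, c, d, e, f
  1-simplices (15): ab, ac, ad, ae, af, bc, bd, be, bf, cd, ce, cf, de, df, ef
  2-simplices (10): abd, abf, ace, acf, ade, bcd, bce, bef, cdf, def

Hence C_0 ≅ Z^6, C_1 ≅ Z^15, C_2 ≅ Z^10.

∂_1: C_1 → C_0 is given by ∂[p,q] = [q] − [p].
The resulting 6×15 matrix has rank 5, and its Smith normal form has invariant factors (1,1,1,1,1).

Boundary ∂_2: C_2 → C_1 maps a triangle to the signed sum of its edges. For instance
  ∂cdf = df − cf + cd,
  ∂abf = bf − af + ab.
The 15×10 boundary matrix has rank 10 and Smith normal form diag(1,1,1,1,1,1,1,1,1,2).

Computing H_k = (kernel of ∂_k) / (image of ∂_{k+1}):

  H_0: rank C_0 − rank ∂_1 = 6 − 5 = 1, and the invariant factors of ∂_1 are all 1, so H_0 = Z.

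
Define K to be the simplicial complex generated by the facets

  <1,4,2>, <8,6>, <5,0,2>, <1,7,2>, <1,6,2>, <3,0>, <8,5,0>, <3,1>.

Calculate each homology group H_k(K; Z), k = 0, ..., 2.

H_0 ≅ Z,  H_1 ≅ Z^2,  H_2 = 0.

Order the vertices as 0 < 1 < 2 < 3 < 4 < 5 < 6 < 7 < 8. Listing each simplex with vertices in this order, K has dimension 2 with simplices:

  0-simplices (9): [0], [1], [2], [3], [4], [5], [6], [7], [8]
  1-simplices (15): [0,2], [0,3], [0,5], [0,8], [1,2], [1,3], [1,4], [1,6], [1,7], [2,4], [2,5], [2,6], [2,7], [5,8], [6,8]
  2-simplices (5): [0,2,5], [0,5,8], [1,2,4], [1,2,6], [1,2,7]

giving chain groups C_0 ≅ Z^9, C_1 ≅ Z^15, C_2 ≅ Z^5.

The boundary map ∂_1: C_1 → C_0 sends each edge [p,q] (with p < q) to q − p. For instance
  ∂[0,2] = [2] − [0].
As a 9×15 matrix over Z this has rank 8, with invariant factors (1,1,1,1,1,1,1,1).

∂_2: C_2 → C_1 maps a triangle to the signed sum of its edges. For instance
  ∂[1,2,4] = [2,4] − [1,4] + [1,2],
  ∂[1,2,7] = [2,7] − [1,7] + [1,2].
The 15×5 boundary matrix has rank 5 and Smith normal form diag(1,1,1,1,1).

Computing H_k = (kernel of ∂_k) / (image of ∂_{k+1}):

  H_0: rank C_0 − rank ∂_1 = 9 − 8 = 1, and the invariant factors of ∂_1 are all 1, so H_0 = Z.
  H_1: rank ker ∂_1 − rank ∂_2 = (15 − 8) − 5 = 2, and the invariant factors of ∂_2 are all 1, so H_1 = Z^2.
  H_2: rank ker ∂_2 − rank ∂_3 = (5 − 5) − 0 = 0, and there is no ∂_3, so H_2 = 0.

As a check, the Euler characteristic is 9 − 15 + 5 = -1, which agrees with 1 − 2 + 0 = -1.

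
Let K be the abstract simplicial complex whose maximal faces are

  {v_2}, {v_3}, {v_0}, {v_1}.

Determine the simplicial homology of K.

Fix the vertex order v_0 < v_1 < v_2 < v_3 and write every simplex with vertices in increasing order. Then dim K = 0 and the simplices of K are:

  0-simplices (4): [v_0], [v_1], [v_2], [v_3]

so the chain groups are C_0 ≅ Z^4.

Reading off H_k = ker ∂_k / im ∂_{k+1}:

  H_0: rank C_0 − rank ∂_1 = 4 − 0 = 4, and there is no ∂_1, so H_0 ≅ Z^4.

H_0 = Z^4.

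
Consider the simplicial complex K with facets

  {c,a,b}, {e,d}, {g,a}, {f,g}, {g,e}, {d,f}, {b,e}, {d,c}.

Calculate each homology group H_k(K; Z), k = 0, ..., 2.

H_0 = Z,  H_1 = Z^3,  H_2 = 0.

K has 7 vertices, 10 edges, 1 triangle.
rank ∂_0 = 0, rank ∂_1 = 6 ⇒ b_0 = 7 − 0 − 6 = 1; all invariant factors of ∂_1 are 1 so no torsion. So H_0 = Z.
rank ∂_1 = 6, rank ∂_2 = 1 ⇒ b_1 = 10 − 6 − 1 = 3; all invariant factors of ∂_2 are 1 so no torsion. So H_1 = Z^3.
rank ∂_2 = 1, rank ∂_3 = 0 ⇒ b_2 = 1 − 1 − 0 = 0. So H_2 = 0.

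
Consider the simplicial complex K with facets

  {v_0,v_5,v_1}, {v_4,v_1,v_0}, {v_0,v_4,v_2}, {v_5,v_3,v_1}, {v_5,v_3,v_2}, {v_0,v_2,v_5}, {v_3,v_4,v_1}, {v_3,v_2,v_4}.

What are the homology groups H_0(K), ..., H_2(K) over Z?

Order the vertices as v_0 < v_1 < v_2 < v_3 < v_4 < v_5. Listing each simplex with vertices in this order, K has dimension 2 with simplices:

  0-simplices (6): [v_0], [v_1], [v_2], [v_3], [v_4], [v_5]
  1-simplices (12): [v_0,v_1], [v_0,v_2], [v_0,v_4], [v_0,v_5], [v_1,v_3], [v_1,v_4], [v_1,v_5], [v_2,v_3], [v_2,v_4], [v_2,v_5], [v_3,v_4], [v_3,v_5]
  2-simplices (8): [v_0,v_1,v_4], [v_0,v_1,v_5], [v_0,v_2,v_4], [v_0,v_2,v_5], [v_1,v_3,v_4], [v_1,v_3,v_5], [v_2,v_3,v_4], [v_2,v_3,v_5]

so the chain groups are C_0 ≅ Z^6, C_1 ≅ Z^12, C_2 ≅ Z^8.

Boundary ∂_1: C_1 → C_0 is given by ∂[p,q] = [q] − [p]. For instance
  ∂[v_0,v_4] = [v_4] − [v_0].
As a 6×12 matrix over Z this has rank 5, with invariant factors (1,1,1,1,1).

Boundary ∂_2: C_2 → C_1 acts by ∂[p,q,r] = [q,r] − [p,r] + [p,q]. For instance
  ∂[v_2,v_3,v_4] = [v_3,v_4] − [v_2,v_4] + [v_2,v_3],
  ∂[v_0,v_1,v_5] = [v_1,v_5] − [v_0,v_5] + [v_0,v_1].
The resulting 12×8 matrix has rank 7, and its Smith normal form has invariant factors (1,1,1,1,1,1,1).

Now H_k = ker ∂_k / im ∂_{k+1}, so:

  H_0: rank C_0 − rank ∂_1 = 6 − 5 = 1, and the invariant factors of ∂_1 are all 1, so H_0 = Z.
  H_1: rank ker ∂_1 − rank ∂_2 = (12 − 5) − 7 = 0, and the invariant factors of ∂_2 are all 1, so H_1 = 0.
  H_2: rank ker ∂_2 − rank ∂_3 = (8 − 7) − 0 = 1, and there is no ∂_3, so H_2 = Z.

As a check, the Euler characteristic is 6 − 12 + 8 = 2, which agrees with 1 − 0 + 1 = 2.

H_0 = Z,  H_1 = 0,  H_2 = Z.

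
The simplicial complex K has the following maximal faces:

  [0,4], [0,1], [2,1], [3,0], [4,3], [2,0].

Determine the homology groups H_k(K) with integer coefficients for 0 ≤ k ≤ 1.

Order the vertices as 0 < 1 < 2 < 3 < 4. Listing each simplex with vertices in this order, K has dimension 1 with simplices:

  0-simplices (5): [0], [1], [2], [3], [4]
  1-simplices (6): [0,1], [0,2], [0,3], [0,4], [1,2], [3,4]

giving chain groups C_0 ≅ Z^5, C_1 ≅ Z^6.

∂_1: C_1 → C_0 maps an edge to its endpoints' difference, ∂[p,q] = q − p.
The resulting 5×6 matrix has rank 4, and its Smith normal form has invariant factors (1,1,1,1).

Computing H_k = (kernel of ∂_k) / (image of ∂_{k+1}):

  H_0: rank C_0 − rank ∂_1 = 5 − 4 = 1, and the invariant factors of ∂_1 are all 1, so H_0 ≅ Z.
  H_1: rank ker ∂_1 − rank ∂_2 = (6 − 4) − 0 = 2, and there is no ∂_2, so H_1 ≅ Z^2.

As a check, the Euler characteristic is 5 − 6 = -1, which agrees with 1 − 2 = -1.

H_0 ≅ Z,  H_1 ≅ Z^2.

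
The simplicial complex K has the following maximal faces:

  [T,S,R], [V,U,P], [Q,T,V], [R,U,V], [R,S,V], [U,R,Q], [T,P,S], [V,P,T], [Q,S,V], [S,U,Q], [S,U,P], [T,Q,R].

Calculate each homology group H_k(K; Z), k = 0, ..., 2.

We work with the vertex ordering P < Q < R < S < T < U < V. The simplices of K, each written with vertices in increasing order, are:

  0-simplices (7): P, Q, R, S, T, U, V
  1-simplices (18): PS, PT, PU, PV, QR, QS, QT, QU, QV, RS, RT, RU, RV, ST, SU, SV, TV, UV
  2-simplices (12): PST, PSU, PTV, PUV, QRT, QRU, QSU, QSV, QTV, RST, RSV, RUV

giving chain groups C_0 ≅ Z^7, C_1 ≅ Z^18, C_2 ≅ Z^12.

Boundary ∂_1: C_1 → C_0 is given by ∂[p,q] = [q] − [p]. For instance
  ∂SV = V − S.
As a 7×18 matrix over Z this has rank 6, with invariant factors (1,1,1,1,1,1).

∂_2: C_2 → C_1 acts by ∂[p,q,r] = [q,r] − [p,r] + [p,q]. For instance
  ∂PTV = TV − PV + PT,
  ∂QSV = SV − QV + QS.
This gives a 18×12 integer matrix of rank 12; reducing to Smith normal form yields diagonal entries (1,1,1,1,1,1,1,1,1,1,1,2).

Now H_k = ker ∂_k / im ∂_{k+1}, so:

  H_0: rank C_0 − rank ∂_1 = 7 − 6 = 1, and the invariant factors of ∂_1 are all 1, so H_0 = Z.
  H_1: rank ker ∂_1 − rank ∂_2 = (18 − 6) − 12 = 0, and ∂_2 has invariant factor 2 > 1, so H_1 = Z/2.
  H_2: rank ker ∂_2 − rank ∂_3 = (12 − 12) − 0 = 0, and there is no ∂_3, so H_2 = 0.

As a check, the Euler characteristic is 7 − 18 + 12 = 1, which agrees with 1 − 0 + 0 = 1.

H_0 ≅ Z,  H_1 ≅ Z/2,  H_2 = 0.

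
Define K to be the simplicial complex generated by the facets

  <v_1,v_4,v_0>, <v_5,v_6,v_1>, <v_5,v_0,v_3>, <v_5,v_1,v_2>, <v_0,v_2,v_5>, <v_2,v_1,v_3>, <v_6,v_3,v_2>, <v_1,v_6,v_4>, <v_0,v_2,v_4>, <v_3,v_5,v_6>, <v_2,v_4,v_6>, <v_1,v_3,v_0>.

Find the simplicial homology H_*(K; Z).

Order the vertices as v_0 < v_1 < v_2 < v_3 < v_4 < v_5 < v_6. Listing each simplex with vertices in this order, K has dimension 2 with simplices:

  0-simplices (7): [v_0], [v_1], [v_2], [v_3], [v_4], [v_5], [v_6]
  1-simplices (18): (18 of them)
  2-simplices (12): (12 of them)

so the chain groups are C_0 ≅ Z^7, C_1 ≅ Z^18, C_2 ≅ Z^12.

∂_1: C_1 → C_0 sends each edge [p,q] (with p < q) to q − p.
This gives a 7×18 integer matrix of rank 6; reducing to Smith normal form yields diagonal entries (1,1,1,1,1,1).

The boundary map ∂_2: C_2 → C_1 acts by ∂[p,q,r] = [q,r] − [p,r] + [p,q]. For instance
  ∂[v_0,v_1,v_3] = [v_1,v_3] − [v_0,v_3] + [v_0,v_1],
  ∂[v_1,v_4,v_6] = [v_4,v_6] − [v_1,v_6] + [v_1,v_4].
The 18×12 boundary matrix has rank 12 and Smith normal form diag(1,1,1,1,1,1,1,1,1,1,1,2).

Reading off H_k = ker ∂_k / im ∂_{k+1}:

  H_0: rank C_0 − rank ∂_1 = 7 − 6 = 1, and the invariant factors of ∂_1 are all 1, so H_0 = Z.
  H_1: rank ker ∂_1 − rank ∂_2 = (18 − 6) − 12 = 0, and ∂_2 has invariant factor 2 > 1, so H_1 = Z/2.
  H_2: rank ker ∂_2 − rank ∂_3 = (12 − 12) − 0 = 0, and there is no ∂_3, so H_2 = 0.

As a check, the Euler characteristic is 7 − 18 + 12 = 1, which agrees with 1 − 0 + 0 = 1.

H_0 = Z,  H_1 = Z/2,  H_2 = 0.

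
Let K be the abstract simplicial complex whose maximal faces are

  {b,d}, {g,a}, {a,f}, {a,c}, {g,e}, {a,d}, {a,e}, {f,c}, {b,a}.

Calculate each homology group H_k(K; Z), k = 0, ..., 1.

H_0 = Z,  H_1 = Z^3.

Fix the vertex order a < b < c < d < e < f < g and write every simplex with vertices in increasing order. Then dim K = 1 and the simplices of K are:

  0-simplices (7): a, b, c, d, e, f, g
  1-simplices (9): ab, ac, ad, ae, af, ag, bd, cf, eg

Hence C_0 ≅ Z^7, C_1 ≅ Z^9.

The boundary map ∂_1: C_1 → C_0 sends each edge [p,q] (with p < q) to q − p.
As a 7×9 matrix over Z this has rank 6, with invariant factors (1,1,1,1,1,1).

Reading off H_k = ker ∂_k / im ∂_{k+1}:

  H_0: rank C_0 − rank ∂_1 = 7 − 6 = 1, and the invariant factors of ∂_1 are all 1, so H_0 ≅ Z.
  H_1: rank ker ∂_1 − rank ∂_2 = (9 − 6) − 0 = 3, and there is no ∂_2, so H_1 ≅ Z^3.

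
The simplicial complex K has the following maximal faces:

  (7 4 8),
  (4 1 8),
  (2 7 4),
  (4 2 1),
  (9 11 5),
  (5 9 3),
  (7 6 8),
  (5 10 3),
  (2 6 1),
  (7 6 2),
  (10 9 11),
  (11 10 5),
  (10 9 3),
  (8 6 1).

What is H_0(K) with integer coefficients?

Fix the vertex order 1 < 2 < 3 < 4 < 5 < 6 < 7 < 8 < 9 < 10 < 11 and write every simplex with vertices in increasing order. Then dim K = 2 and the simplices of K are:

  0-simplices (11): [1], [2], [3], [4], [5], [6], [7], [8], [9], [10], [11]
  1-simplices (21): [1,2], [1,4], [1,6], [1,8], [2,4], [2,6], [2,7], [3,5], [3,9], [3,10], [4,7], [4,8], [5,9], [5,10], [5,11], [6,7], [6,8], [7,8], [9,10], [9,11], [10,11]
  2-simplices (14): [1,2,4], [1,2,6], [1,4,8], [1,6,8], [2,4,7], [2,6,7], [3,5,9], [3,5,10], [3,9,10], [4,7,8], [5,9,11], [5,10,11], [6,7,8], [9,10,11]

so the chain groups are C_0 ≅ Z^11, C_1 ≅ Z^21, C_2 ≅ Z^14.

Boundary ∂_1: C_1 → C_0 maps an edge to its endpoints' difference, ∂[p,q] = q − p. For instance
  ∂[1,2] = [2] − [1].
As a 11×21 matrix over Z this has rank 9, with invariant factors (1,1,1,1,1,1,1,1,1).

Boundary ∂_2: C_2 → C_1 maps a triangle to the signed sum of its edges. For instance
  ∂[4,7,8] = [7,8] − [4,8] + [4,7],
  ∂[3,5,9] = [5,9] − [3,9] + [3,5].
The 21×14 boundary matrix has rank 12 and Smith normal form diag(1,1,1,1,1,1,1,1,1,1,1,1).

Computing H_k = (kernel of ∂_k) / (image of ∂_{k+1}):

  H_0: rank C_0 − rank ∂_1 = 11 − 9 = 2, and the invariant factors of ∂_1 are all 1, so H_0 ≅ Z^2.

(K is a triangulation of the disjoint union of the 2-sphere S^2 and the 2-sphere S^2.)

H_0 = Z^2.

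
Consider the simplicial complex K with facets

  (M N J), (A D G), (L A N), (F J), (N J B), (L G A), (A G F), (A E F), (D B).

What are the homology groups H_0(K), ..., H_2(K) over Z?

Fix the vertex order A < B < D < E < F < G < J < L < M < N and write every simplex with vertices in increasing order. Then dim K = 2 and the simplices of K are:

  0-simplices (10): A, B, D, E, F, G, J, L, M, N
  1-simplices (18): AD, AE, AF, AG, AL, AN, BD, BJ, BN, DG, EF, FG, FJ, GL, JM, JN, LN, MN
  2-simplices (7): ADG, AEF, AFG, AGL, ALN, BJN, JMN

Hence C_0 ≅ Z^10, C_1 ≅ Z^18, C_2 ≅ Z^7.

∂_1: C_1 → C_0 sends each edge [p,q] (with p < q) to q − p. For instance
  ∂AD = D − A.
This gives a 10×18 integer matrix of rank 9; reducing to Smith normal form yields diagonal entries (1,1,1,1,1,1,1,1,1).

∂_2: C_2 → C_1 sends each 2-simplex [p,q,r] to [q,r] − [p,r] + [p,q]. For instance
  ∂AEF = EF − AF + AE,
  ∂ALN = LN − AN + AL.
This gives a 18×7 integer matrix of rank 7; reducing to Smith normal form yields diagonal entries (1,1,1,1,1,1,1).

Reading off H_k = ker ∂_k / im ∂_{k+1}:

  H_0: rank C_0 − rank ∂_1 = 10 − 9 = 1, and the invariant factors of ∂_1 are all 1, so H_0 = Z.
  H_1: rank ker ∂_1 − rank ∂_2 = (18 − 9) − 7 = 2, and the invariant factors of ∂_2 are all 1, so H_1 = Z^2.
  H_2: rank ker ∂_2 − rank ∂_3 = (7 − 7) − 0 = 0, and there is no ∂_3, so H_2 = 0.

H_0 = Z,  H_1 = Z^2,  H_2 = 0.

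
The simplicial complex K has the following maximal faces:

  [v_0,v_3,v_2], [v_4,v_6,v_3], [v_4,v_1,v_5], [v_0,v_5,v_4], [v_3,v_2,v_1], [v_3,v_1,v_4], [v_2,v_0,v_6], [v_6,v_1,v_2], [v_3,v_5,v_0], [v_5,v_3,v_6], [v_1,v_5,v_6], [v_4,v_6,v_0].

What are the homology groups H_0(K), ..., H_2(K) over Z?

H_0 ≅ Z,  H_1 ≅ Z_2,  H_2 = 0.

We work with the vertex ordering v_0 < v_1 < v_2 < v_3 < v_4 < v_5 < v_6. The simplices of K, each written with vertices in increasing order, are:

  0-simplices (7): [v_0], [v_1], [v_2], [v_3], [v_4], [v_5], [v_6]
  1-simplices (18): (18 of them)
  2-simplices (12): (12 of them)

so the chain groups are C_0 ≅ Z^7, C_1 ≅ Z^18, C_2 ≅ Z^12.

The boundary map ∂_1: C_1 → C_0 maps an edge to its endpoints' difference, ∂[p,q] = q − p.
This gives a 7×18 integer matrix of rank 6; reducing to Smith normal form yields diagonal entries (1,1,1,1,1,1).

∂_2: C_2 → C_1 sends each 2-simplex [p,q,r] to [q,r] − [p,r] + [p,q]. For instance
  ∂[v_0,v_4,v_6] = [v_4,v_6] − [v_0,v_6] + [v_0,v_4],
  ∂[v_0,v_2,v_6] = [v_2,v_6] − [v_0,v_6] + [v_0,v_2].
As a 18×12 matrix over Z this has rank 12, with invariant factors (1,1,1,1,1,1,1,1,1,1,1,2).

Now H_k = ker ∂_k / im ∂_{k+1}, so:

  H_0: rank C_0 − rank ∂_1 = 7 − 6 = 1, and the invariant factors of ∂_1 are all 1, so H_0 ≅ Z.
  H_1: rank ker ∂_1 − rank ∂_2 = (18 − 6) − 12 = 0, and ∂_2 has invariant factor 2 > 1, so H_1 ≅ Z_2.
  H_2: rank ker ∂_2 − rank ∂_3 = (12 − 12) − 0 = 0, and there is no ∂_3, so H_2 ≅ 0.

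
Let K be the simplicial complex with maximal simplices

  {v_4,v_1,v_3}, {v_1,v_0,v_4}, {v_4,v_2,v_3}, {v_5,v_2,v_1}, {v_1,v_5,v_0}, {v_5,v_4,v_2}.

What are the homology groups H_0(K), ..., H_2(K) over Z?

Order the vertices as v_0 < v_1 < v_2 < v_3 < v_4 < v_5. Listing each simplex with vertices in this order, K has dimension 2 with simplices:

  0-simplices (6): [v_0], [v_1], [v_2], [v_3], [v_4], [v_5]
  1-simplices (12): [v_0,v_1], [v_0,v_4], [v_0,v_5], [v_1,v_2], [v_1,v_3], [v_1,v_4], [v_1,v_5], [v_2,v_3], [v_2,v_4], [v_2,v_5], [v_3,v_4], [v_4,v_5]
  2-simplices (6): [v_0,v_1,v_4], [v_0,v_1,v_5], [v_1,v_2,v_5], [v_1,v_3,v_4], [v_2,v_3,v_4], [v_2,v_4,v_5]

Hence C_0 ≅ Z^6, C_1 ≅ Z^12, C_2 ≅ Z^6.

The boundary map ∂_1: C_1 → C_0 maps an edge to its endpoints' difference, ∂[p,q] = q − p. For instance
  ∂[v_1,v_4] = [v_4] − [v_1].
This gives a 6×12 integer matrix of rank 5; reducing to Smith normal form yields diagonal entries (1,1,1,1,1).

∂_2: C_2 → C_1 sends each 2-simplex [p,q,r] to [q,r] − [p,r] + [p,q]. For instance
  ∂[v_1,v_3,v_4] = [v_3,v_4] − [v_1,v_4] + [v_1,v_3],
  ∂[v_1,v_2,v_5] = [v_2,v_5] − [v_1,v_5] + [v_1,v_2].
As a 12×6 matrix over Z this has rank 6, with invariant factors (1,1,1,1,1,1).

Reading off H_k = ker ∂_k / im ∂_{k+1}:

  H_0: rank C_0 − rank ∂_1 = 6 − 5 = 1, and the invariant factors of ∂_1 are all 1, so H_0 = Z.
  H_1: rank ker ∂_1 − rank ∂_2 = (12 − 5) − 6 = 1, and the invariant factors of ∂_2 are all 1, so H_1 = Z.
  H_2: rank ker ∂_2 − rank ∂_3 = (6 − 6) − 0 = 0, and there is no ∂_3, so H_2 = 0.

As a check, the Euler characteristic is 6 − 12 + 6 = 0, which agrees with 1 − 1 + 0 = 0.
(K is a triangulation of the cylinder S^1 x I.)

H_0 = Z,  H_1 = Z,  H_2 = 0.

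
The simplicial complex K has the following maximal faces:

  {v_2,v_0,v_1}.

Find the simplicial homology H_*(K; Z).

Take the total order v_0 < v_1 < v_2 on the vertex set. Then K (dimension 2) consists of the simplices:

  0-simplices (3): [v_0], [v_1], [v_2]
  1-simplices (3): [v_0,v_1], [v_0,v_2], [v_1,v_2]
  2-simplices (1): [v_0,v_1,v_2]

so the chain groups are C_0 ≅ Z^3, C_1 ≅ Z^3, C_2 ≅ Z^1.

∂_1: C_1 → C_0 is given by ∂[p,q] = [q] − [p].
The resulting 3×3 matrix has rank 2, and its Smith normal form has invariant factors (1,1).

∂_2: C_2 → C_1 sends each 2-simplex [p,q,r] to [q,r] − [p,r] + [p,q]. For instance
  ∂[v_0,v_1,v_2] = [v_1,v_2] − [v_0,v_2] + [v_0,v_1].
This gives a 3×1 integer matrix of rank 1; reducing to Smith normal form yields diagonal entries (1).

Reading off H_k = ker ∂_k / im ∂_{k+1}:

  H_0: rank C_0 − rank ∂_1 = 3 − 2 = 1, and the invariant factors of ∂_1 are all 1, so H_0 = Z.
  H_1: rank ker ∂_1 − rank ∂_2 = (3 − 2) − 1 = 0, and the invariant factors of ∂_2 are all 1, so H_1 = 0.
  H_2: rank ker ∂_2 − rank ∂_3 = (1 − 1) − 0 = 0, and there is no ∂_3, so H_2 = 0.

As a check, the Euler characteristic is 3 − 3 + 1 = 1, which agrees with 1 − 0 + 0 = 1.

H_0 ≅ Z,  H_1 = 0,  H_2 = 0.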